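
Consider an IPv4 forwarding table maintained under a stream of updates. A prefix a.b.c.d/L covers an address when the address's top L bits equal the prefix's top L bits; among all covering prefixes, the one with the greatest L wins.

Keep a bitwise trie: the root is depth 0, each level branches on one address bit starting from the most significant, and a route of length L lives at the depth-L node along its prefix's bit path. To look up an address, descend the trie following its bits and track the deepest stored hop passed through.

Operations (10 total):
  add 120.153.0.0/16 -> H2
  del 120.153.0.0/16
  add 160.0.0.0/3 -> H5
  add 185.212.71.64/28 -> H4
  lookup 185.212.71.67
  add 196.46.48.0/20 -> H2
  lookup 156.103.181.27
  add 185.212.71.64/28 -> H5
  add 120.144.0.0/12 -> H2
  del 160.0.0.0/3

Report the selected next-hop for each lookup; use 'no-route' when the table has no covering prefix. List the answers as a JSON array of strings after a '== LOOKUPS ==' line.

Process each operation:
  + 120.153.0.0/16 (H2) depth=16
  - 120.153.0.0/16 clear@16
  + 160.0.0.0/3 (H5) depth=3
  + 185.212.71.64/28 (H4) depth=28
  ? 185.212.71.67  path d0:-→d1:-→d2:-→d3:H5→d4:-→d5:-→d6:-→d7:-→d8:-→d9:-→d10:-→d11:-→d12:-→d13:-→d14:-→d15:-→d16:-→d17:-→d18:-→d19:-→d20:-→d21:-→d22:-→d23:-→d24:-→d25:-→d26:-→d27:-→d28:H4  best=H4
  + 196.46.48.0/20 (H2) depth=20
  ? 156.103.181.27  path d0:-→d1:-→d2:-  best=no-route
  + 185.212.71.64/28 (H5) depth=28
  + 120.144.0.0/12 (H2) depth=12
  - 160.0.0.0/3 clear@3

== LOOKUPS ==
["H4","no-route"]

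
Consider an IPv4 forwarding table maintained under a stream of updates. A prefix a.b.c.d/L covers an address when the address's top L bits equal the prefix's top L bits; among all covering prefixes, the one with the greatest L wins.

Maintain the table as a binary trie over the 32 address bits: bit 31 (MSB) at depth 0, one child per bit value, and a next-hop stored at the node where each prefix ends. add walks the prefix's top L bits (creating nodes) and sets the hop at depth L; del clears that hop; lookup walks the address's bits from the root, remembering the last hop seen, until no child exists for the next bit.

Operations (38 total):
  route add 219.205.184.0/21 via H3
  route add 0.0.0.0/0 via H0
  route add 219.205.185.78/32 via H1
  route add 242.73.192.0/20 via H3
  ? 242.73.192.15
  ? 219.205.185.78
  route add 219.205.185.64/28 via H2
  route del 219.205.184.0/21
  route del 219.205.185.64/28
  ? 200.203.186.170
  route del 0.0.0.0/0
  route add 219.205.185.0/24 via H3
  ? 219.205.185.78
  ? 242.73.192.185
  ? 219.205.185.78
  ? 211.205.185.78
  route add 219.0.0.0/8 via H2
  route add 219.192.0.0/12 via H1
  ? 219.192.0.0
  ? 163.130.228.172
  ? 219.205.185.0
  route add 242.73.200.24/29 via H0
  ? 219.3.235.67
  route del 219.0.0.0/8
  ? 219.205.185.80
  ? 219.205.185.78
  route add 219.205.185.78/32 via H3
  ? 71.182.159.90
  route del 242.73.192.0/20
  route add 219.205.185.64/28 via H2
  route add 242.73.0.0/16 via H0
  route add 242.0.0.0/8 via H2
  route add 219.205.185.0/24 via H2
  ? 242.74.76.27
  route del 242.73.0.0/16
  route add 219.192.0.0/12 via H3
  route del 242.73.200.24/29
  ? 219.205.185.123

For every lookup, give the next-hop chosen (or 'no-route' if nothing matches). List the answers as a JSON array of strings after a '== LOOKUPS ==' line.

Trace:
  + 219.205.184.0/21 (H3) depth=21
  + 0.0.0.0/0 (H0) depth=0
  + 219.205.185.78/32 (H1) depth=32
  + 242.73.192.0/20 (H3) depth=20
  ? 242.73.192.15  path d0:H0→d1:-→d2:-→d3:-→d4:-→d5:-→d6:-→d7:-→d8:-→d9:-→d10:-→d11:-→d12:-→d13:-→d14:-→d15:-→d16:-→d17:-→d18:-→d19:-→d20:H3  best=H3
  ? 219.205.185.78  path d0:H0→d1:-→d2:-→d3:-→d4:-→d5:-→d6:-→d7:-→d8:-→d9:-→d10:-→d11:-→d12:-→d13:-→d14:-→d15:-→d16:-→d17:-→d18:-→d19:-→d20:-→d21:H3→d22:-→d23:-→d24:-→d25:-→d26:-→d27:-→d28:-→d29:-→d30:-→d31:-→d32:H1  best=H1
  + 219.205.185.64/28 (H2) depth=28
  del 219.205.184.0/21 (clear depth 21)
  del 219.205.185.64/28 (clear depth 28)
  ? 200.203.186.170  path d0:H0→d1:-→d2:-→d3:-  best=H0
  del 0.0.0.0/0 (clear depth 0)
  + 219.205.185.0/24 (H3) depth=24
  ? 219.205.185.78  path d0:-→d1:-→d2:-→d3:-→d4:-→d5:-→d6:-→d7:-→d8:-→d9:-→d10:-→d11:-→d12:-→d13:-→d14:-→d15:-→d16:-→d17:-→d18:-→d19:-→d20:-→d21:-→d22:-→d23:-→d24:H3→d25:-→d26:-→d27:-→d28:-→d29:-→d30:-→d31:-→d32:H1  best=H1
  ? 242.73.192.185  path d0:-→d1:-→d2:-→d3:-→d4:-→d5:-→d6:-→d7:-→d8:-→d9:-→d10:-→d11:-→d12:-→d13:-→d14:-→d15:-→d16:-→d17:-→d18:-→d19:-→d20:H3  best=H3
  ? 219.205.185.78  path d0:-→d1:-→d2:-→d3:-→d4:-→d5:-→d6:-→d7:-→d8:-→d9:-→d10:-→d11:-→d12:-→d13:-→d14:-→d15:-→d16:-→d17:-→d18:-→d19:-→d20:-→d21:-→d22:-→d23:-→d24:H3→d25:-→d26:-→d27:-→d28:-→d29:-→d30:-→d31:-→d32:H1  best=H1
  ? 211.205.185.78  path d0:-→d1:-→d2:-→d3:-→d4:-  best=no-route
  + 219.0.0.0/8 (H2) depth=8
  + 219.192.0.0/12 (H1) depth=12
  ? 219.192.0.0  path d0:-→d1:-→d2:-→d3:-→d4:-→d5:-→d6:-→d7:-→d8:H2→d9:-→d10:-→d11:-→d12:H1  best=H1
  ? 163.130.228.172  path d0:-→d1:-  best=no-route
  ? 219.205.185.0  path d0:-→d1:-→d2:-→d3:-→d4:-→d5:-→d6:-→d7:-→d8:H2→d9:-→d10:-→d11:-→d12:H1→d13:-→d14:-→d15:-→d16:-→d17:-→d18:-→d19:-→d20:-→d21:-→d22:-→d23:-→d24:H3→d25:-  best=H3
  + 242.73.200.24/29 (H0) depth=29
  ? 219.3.235.67  path d0:-→d1:-→d2:-→d3:-→d4:-→d5:-→d6:-→d7:-→d8:H2  best=H2
  del 219.0.0.0/8 (clear depth 8)
  ? 219.205.185.80  path d0:-→d1:-→d2:-→d3:-→d4:-→d5:-→d6:-→d7:-→d8:-→d9:-→d10:-→d11:-→d12:H1→d13:-→d14:-→d15:-→d16:-→d17:-→d18:-→d19:-→d20:-→d21:-→d22:-→d23:-→d24:H3→d25:-→d26:-→d27:-  best=H3
  ? 219.205.185.78  path d0:-→d1:-→d2:-→d3:-→d4:-→d5:-→d6:-→d7:-→d8:-→d9:-→d10:-→d11:-→d12:H1→d13:-→d14:-→d15:-→d16:-→d17:-→d18:-→d19:-→d20:-→d21:-→d22:-→d23:-→d24:H3→d25:-→d26:-→d27:-→d28:-→d29:-→d30:-→d31:-→d32:H1  best=H1
  + 219.205.185.78/32 (H3) depth=32
  ? 71.182.159.90  path d0:-  best=no-route
  del 242.73.192.0/20 (clear depth 20)
  + 219.205.185.64/28 (H2) depth=28
  + 242.73.0.0/16 (H0) depth=16
  + 242.0.0.0/8 (H2) depth=8
  + 219.205.185.0/24 (H2) depth=24
  ? 242.74.76.27  path d0:-→d1:-→d2:-→d3:-→d4:-→d5:-→d6:-→d7:-→d8:H2→d9:-→d10:-→d11:-→d12:-→d13:-→d14:-  best=H2
  del 242.73.0.0/16 (clear depth 16)
  + 219.192.0.0/12 (H3) depth=12
  del 242.73.200.24/29 (clear depth 29)
  ? 219.205.185.123  path d0:-→d1:-→d2:-→d3:-→d4:-→d5:-→d6:-→d7:-→d8:-→d9:-→d10:-→d11:-→d12:H3→d13:-→d14:-→d15:-→d16:-→d17:-→d18:-→d19:-→d20:-→d21:-→d22:-→d23:-→d24:H2→d25:-→d26:-  best=H2

== LOOKUPS ==
["H3","H1","H0","H1","H3","H1","no-route","H1","no-route","H3","H2","H3","H1","no-route","H2","H2"]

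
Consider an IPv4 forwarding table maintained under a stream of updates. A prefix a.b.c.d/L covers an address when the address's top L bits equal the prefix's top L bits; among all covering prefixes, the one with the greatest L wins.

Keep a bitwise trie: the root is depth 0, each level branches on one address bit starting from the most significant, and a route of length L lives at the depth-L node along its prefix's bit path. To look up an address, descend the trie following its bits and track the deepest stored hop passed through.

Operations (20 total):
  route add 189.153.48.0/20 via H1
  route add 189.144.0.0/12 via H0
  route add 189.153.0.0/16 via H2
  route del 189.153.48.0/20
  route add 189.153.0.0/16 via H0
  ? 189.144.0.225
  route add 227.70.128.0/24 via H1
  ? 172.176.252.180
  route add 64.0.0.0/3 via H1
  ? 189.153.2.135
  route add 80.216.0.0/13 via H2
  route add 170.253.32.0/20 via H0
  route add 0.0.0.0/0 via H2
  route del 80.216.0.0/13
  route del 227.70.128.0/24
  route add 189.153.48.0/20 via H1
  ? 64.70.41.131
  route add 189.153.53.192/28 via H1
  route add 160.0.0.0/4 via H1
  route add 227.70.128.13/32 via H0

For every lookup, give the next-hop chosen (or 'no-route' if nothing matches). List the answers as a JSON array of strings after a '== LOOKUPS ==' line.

Trace:
  add 189.153.48.0/20 -> H1 at depth 20
  add 189.144.0.0/12 -> H0 at depth 12
  add 189.153.0.0/16 -> H2 at depth 16
  - 189.153.48.0/20 clear@20
  add 189.153.0.0/16 -> H0 at depth 16
  Q 189.144.0.225: descend 101111011001 ; hops seen [H0] ; pick H0
  add 227.70.128.0/24 -> H1 at depth 24
  Q 172.176.252.180: descend 101 ; hops seen [∅] ; pick no-route
  add 64.0.0.0/3 -> H1 at depth 3
  Q 189.153.2.135: descend 101111011001100100 ; hops seen [H0,H0] ; pick H0
  add 80.216.0.0/13 -> H2 at depth 13
  add 170.253.32.0/20 -> H0 at depth 20
  add 0.0.0.0/0 -> H2 at depth 0
  - 80.216.0.0/13 clear@13
  - 227.70.128.0/24 clear@24
  add 189.153.48.0/20 -> H1 at depth 20
  Q 64.70.41.131: descend 010 ; hops seen [H2,H1] ; pick H1
  add 189.153.53.192/28 -> H1 at depth 28
  add 160.0.0.0/4 -> H1 at depth 4
  add 227.70.128.13/32 -> H0 at depth 32

== LOOKUPS ==
["H0","no-route","H0","H1"]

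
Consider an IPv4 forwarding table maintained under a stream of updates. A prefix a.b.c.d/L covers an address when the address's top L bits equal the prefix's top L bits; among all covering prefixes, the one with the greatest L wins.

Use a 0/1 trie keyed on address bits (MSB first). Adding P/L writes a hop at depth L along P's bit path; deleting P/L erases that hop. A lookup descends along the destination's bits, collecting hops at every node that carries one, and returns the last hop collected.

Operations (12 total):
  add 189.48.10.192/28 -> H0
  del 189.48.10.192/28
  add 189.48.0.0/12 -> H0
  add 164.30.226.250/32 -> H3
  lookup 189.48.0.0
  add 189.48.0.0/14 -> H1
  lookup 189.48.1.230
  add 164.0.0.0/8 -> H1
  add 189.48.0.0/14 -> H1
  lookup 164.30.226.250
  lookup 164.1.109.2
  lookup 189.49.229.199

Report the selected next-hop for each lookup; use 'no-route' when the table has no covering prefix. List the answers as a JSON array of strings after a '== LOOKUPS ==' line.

Apply in order:
  + 189.48.10.192/28 (H0) depth=28
  - 189.48.10.192/28 clear@28
  + 189.48.0.0/12 (H0) depth=12
  + 164.30.226.250/32 (H3) depth=32
  ? 189.48.0.0  path d0:-→d1:-→d2:-→d3:-→d4:-→d5:-→d6:-→d7:-→d8:-→d9:-→d10:-→d11:-→d12:H0→d13:-→d14:-→d15:-→d16:-→d17:-→d18:-→d19:-→d20:-  best=H0
  + 189.48.0.0/14 (H1) depth=14
  ? 189.48.1.230  path d0:-→d1:-→d2:-→d3:-→d4:-→d5:-→d6:-→d7:-→d8:-→d9:-→d10:-→d11:-→d12:H0→d13:-→d14:H1→d15:-→d16:-→d17:-→d18:-→d19:-→d20:-  best=H1
  + 164.0.0.0/8 (H1) depth=8
  + 189.48.0.0/14 (H1) depth=14
  ? 164.30.226.250  path d0:-→d1:-→d2:-→d3:-→d4:-→d5:-→d6:-→d7:-→d8:H1→d9:-→d10:-→d11:-→d12:-→d13:-→d14:-→d15:-→d16:-→d17:-→d18:-→d19:-→d20:-→d21:-→d22:-→d23:-→d24:-→d25:-→d26:-→d27:-→d28:-→d29:-→d30:-→d31:-→d32:H3  best=H3
  ? 164.1.109.2  path d0:-→d1:-→d2:-→d3:-→d4:-→d5:-→d6:-→d7:-→d8:H1→d9:-→d10:-→d11:-  best=H1
  ? 189.49.229.199  path d0:-→d1:-→d2:-→d3:-→d4:-→d5:-→d6:-→d7:-→d8:-→d9:-→d10:-→d11:-→d12:H0→d13:-→d14:H1→d15:-  best=H1

== LOOKUPS ==
["H0","H1","H3","H1","H1"]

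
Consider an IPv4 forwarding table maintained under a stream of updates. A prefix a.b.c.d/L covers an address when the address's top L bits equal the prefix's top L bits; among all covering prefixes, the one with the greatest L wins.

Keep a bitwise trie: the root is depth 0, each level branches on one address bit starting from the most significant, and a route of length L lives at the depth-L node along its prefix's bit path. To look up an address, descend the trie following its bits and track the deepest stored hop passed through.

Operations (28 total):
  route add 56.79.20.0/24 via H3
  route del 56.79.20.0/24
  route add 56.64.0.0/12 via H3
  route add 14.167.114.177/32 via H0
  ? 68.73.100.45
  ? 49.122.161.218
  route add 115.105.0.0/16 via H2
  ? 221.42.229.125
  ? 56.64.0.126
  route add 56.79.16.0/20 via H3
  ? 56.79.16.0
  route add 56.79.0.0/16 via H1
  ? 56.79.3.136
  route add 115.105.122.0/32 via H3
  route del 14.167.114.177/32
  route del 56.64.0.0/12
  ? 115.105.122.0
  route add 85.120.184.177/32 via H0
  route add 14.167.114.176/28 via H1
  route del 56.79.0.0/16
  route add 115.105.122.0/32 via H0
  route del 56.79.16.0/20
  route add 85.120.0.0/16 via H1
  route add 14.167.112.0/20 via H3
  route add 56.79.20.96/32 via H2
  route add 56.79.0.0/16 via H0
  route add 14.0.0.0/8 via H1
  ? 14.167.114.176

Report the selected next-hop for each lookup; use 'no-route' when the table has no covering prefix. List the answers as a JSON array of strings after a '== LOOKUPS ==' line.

Process each operation:
  + 56.79.20.0/24 (H3) depth=24
  - 56.79.20.0/24 clear@24
  + 56.64.0.0/12 (H3) depth=12
  + 14.167.114.177/32 (H0) depth=32
  ? 68.73.100.45  path d0:-→d1:-  best=no-route
  ? 49.122.161.218  path d0:-→d1:-→d2:-→d3:-→d4:-  best=no-route
  + 115.105.0.0/16 (H2) depth=16
  ? 221.42.229.125  path d0:-  best=no-route
  ? 56.64.0.126  path d0:-→d1:-→d2:-→d3:-→d4:-→d5:-→d6:-→d7:-→d8:-→d9:-→d10:-→d11:-→d12:H3  best=H3
  + 56.79.16.0/20 (H3) depth=20
  ? 56.79.16.0  path d0:-→d1:-→d2:-→d3:-→d4:-→d5:-→d6:-→d7:-→d8:-→d9:-→d10:-→d11:-→d12:H3→d13:-→d14:-→d15:-→d16:-→d17:-→d18:-→d19:-→d20:H3→d21:-  best=H3
  + 56.79.0.0/16 (H1) depth=16
  ? 56.79.3.136  path d0:-→d1:-→d2:-→d3:-→d4:-→d5:-→d6:-→d7:-→d8:-→d9:-→d10:-→d11:-→d12:H3→d13:-→d14:-→d15:-→d16:H1→d17:-→d18:-→d19:-  best=H1
  + 115.105.122.0/32 (H3) depth=32
  - 14.167.114.177/32 clear@32
  - 56.64.0.0/12 clear@12
  ? 115.105.122.0  path d0:-→d1:-→d2:-→d3:-→d4:-→d5:-→d6:-→d7:-→d8:-→d9:-→d10:-→d11:-→d12:-→d13:-→d14:-→d15:-→d16:H2→d17:-→d18:-→d19:-→d20:-→d21:-→d22:-→d23:-→d24:-→d25:-→d26:-→d27:-→d28:-→d29:-→d30:-→d31:-→d32:H3  best=H3
  + 85.120.184.177/32 (H0) depth=32
  + 14.167.114.176/28 (H1) depth=28
  - 56.79.0.0/16 clear@16
  + 115.105.122.0/32 (H0) depth=32
  - 56.79.16.0/20 clear@20
  + 85.120.0.0/16 (H1) depth=16
  + 14.167.112.0/20 (H3) depth=20
  + 56.79.20.96/32 (H2) depth=32
  + 56.79.0.0/16 (H0) depth=16
  + 14.0.0.0/8 (H1) depth=8
  ? 14.167.114.176  path d0:-→d1:-→d2:-→d3:-→d4:-→d5:-→d6:-→d7:-→d8:H1→d9:-→d10:-→d11:-→d12:-→d13:-→d14:-→d15:-→d16:-→d17:-→d18:-→d19:-→d20:H3→d21:-→d22:-→d23:-→d24:-→d25:-→d26:-→d27:-→d28:H1→d29:-→d30:-→d31:-  best=H1

== LOOKUPS ==
["no-route","no-route","no-route","H3","H3","H1","H3","H1"]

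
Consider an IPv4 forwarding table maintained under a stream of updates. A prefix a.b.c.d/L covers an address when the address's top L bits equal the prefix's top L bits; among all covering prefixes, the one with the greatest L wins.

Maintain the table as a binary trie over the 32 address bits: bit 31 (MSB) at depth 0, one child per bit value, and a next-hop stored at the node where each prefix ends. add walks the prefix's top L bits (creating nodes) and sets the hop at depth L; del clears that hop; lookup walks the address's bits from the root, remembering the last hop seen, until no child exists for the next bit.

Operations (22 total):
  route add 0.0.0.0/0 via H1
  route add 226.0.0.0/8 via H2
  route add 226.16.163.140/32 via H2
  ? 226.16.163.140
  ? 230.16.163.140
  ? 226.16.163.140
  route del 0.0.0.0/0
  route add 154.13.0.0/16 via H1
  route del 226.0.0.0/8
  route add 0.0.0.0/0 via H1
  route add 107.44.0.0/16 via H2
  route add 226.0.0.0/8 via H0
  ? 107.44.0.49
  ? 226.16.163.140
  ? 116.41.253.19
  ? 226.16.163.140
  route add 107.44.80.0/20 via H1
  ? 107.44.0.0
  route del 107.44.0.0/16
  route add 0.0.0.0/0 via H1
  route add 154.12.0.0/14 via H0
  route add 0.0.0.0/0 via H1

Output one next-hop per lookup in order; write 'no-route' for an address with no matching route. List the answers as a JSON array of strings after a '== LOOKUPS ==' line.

Apply in order:
  + 0.0.0.0/0 (H1) depth=0
  + 226.0.0.0/8 (H2) depth=8
  + 226.16.163.140/32 (H2) depth=32
  lookup 226.16.163.140: bits 11100010000100001010001110001100 walk d0:H1→d1:-→d2:-→d3:-→d4:-→d5:-→d6:-→d7:-→d8:H2→d9:-→d10:-→d11:-→d12:-→d13:-→d14:-→d15:-→d16:-→d17:-→d18:-→d19:-→d20:-→d21:-→d22:-→d23:-→d24:-→d25:-→d26:-→d27:-→d28:-→d29:-→d30:-→d31:-→d32:H2 -> H2
  lookup 230.16.163.140: bits 11100 walk d0:H1→d1:-→d2:-→d3:-→d4:-→d5:- -> H1
  lookup 226.16.163.140: bits 11100010000100001010001110001100 walk d0:H1→d1:-→d2:-→d3:-→d4:-→d5:-→d6:-→d7:-→d8:H2→d9:-→d10:-→d11:-→d12:-→d13:-→d14:-→d15:-→d16:-→d17:-→d18:-→d19:-→d20:-→d21:-→d22:-→d23:-→d24:-→d25:-→d26:-→d27:-→d28:-→d29:-→d30:-→d31:-→d32:H2 -> H2
  - 0.0.0.0/0 clear@0
  + 154.13.0.0/16 (H1) depth=16
  - 226.0.0.0/8 clear@8
  + 0.0.0.0/0 (H1) depth=0
  + 107.44.0.0/16 (H2) depth=16
  + 226.0.0.0/8 (H0) depth=8
  lookup 107.44.0.49: bits 0110101100101100 walk d0:H1→d1:-→d2:-→d3:-→d4:-→d5:-→d6:-→d7:-→d8:-→d9:-→d10:-→d11:-→d12:-→d13:-→d14:-→d15:-→d16:H2 -> H2
  lookup 226.16.163.140: bits 11100010000100001010001110001100 walk d0:H1→d1:-→d2:-→d3:-→d4:-→d5:-→d6:-→d7:-→d8:H0→d9:-→d10:-→d11:-→d12:-→d13:-→d14:-→d15:-→d16:-→d17:-→d18:-→d19:-→d20:-→d21:-→d22:-→d23:-→d24:-→d25:-→d26:-→d27:-→d28:-→d29:-→d30:-→d31:-→d32:H2 -> H2
  lookup 116.41.253.19: bits 011 walk d0:H1→d1:-→d2:-→d3:- -> H1
  lookup 226.16.163.140: bits 11100010000100001010001110001100 walk d0:H1→d1:-→d2:-→d3:-→d4:-→d5:-→d6:-→d7:-→d8:H0→d9:-→d10:-→d11:-→d12:-→d13:-→d14:-→d15:-→d16:-→d17:-→d18:-→d19:-→d20:-→d21:-→d22:-→d23:-→d24:-→d25:-→d26:-→d27:-→d28:-→d29:-→d30:-→d31:-→d32:H2 -> H2
  + 107.44.80.0/20 (H1) depth=20
  lookup 107.44.0.0: bits 01101011001011000 walk d0:H1→d1:-→d2:-→d3:-→d4:-→d5:-→d6:-→d7:-→d8:-→d9:-→d10:-→d11:-→d12:-→d13:-→d14:-→d15:-→d16:H2→d17:- -> H2
  - 107.44.0.0/16 clear@16
  + 0.0.0.0/0 (H1) depth=0
  + 154.12.0.0/14 (H0) depth=14
  + 0.0.0.0/0 (H1) depth=0

== LOOKUPS ==
["H2","H1","H2","H2","H2","H1","H2","H2"]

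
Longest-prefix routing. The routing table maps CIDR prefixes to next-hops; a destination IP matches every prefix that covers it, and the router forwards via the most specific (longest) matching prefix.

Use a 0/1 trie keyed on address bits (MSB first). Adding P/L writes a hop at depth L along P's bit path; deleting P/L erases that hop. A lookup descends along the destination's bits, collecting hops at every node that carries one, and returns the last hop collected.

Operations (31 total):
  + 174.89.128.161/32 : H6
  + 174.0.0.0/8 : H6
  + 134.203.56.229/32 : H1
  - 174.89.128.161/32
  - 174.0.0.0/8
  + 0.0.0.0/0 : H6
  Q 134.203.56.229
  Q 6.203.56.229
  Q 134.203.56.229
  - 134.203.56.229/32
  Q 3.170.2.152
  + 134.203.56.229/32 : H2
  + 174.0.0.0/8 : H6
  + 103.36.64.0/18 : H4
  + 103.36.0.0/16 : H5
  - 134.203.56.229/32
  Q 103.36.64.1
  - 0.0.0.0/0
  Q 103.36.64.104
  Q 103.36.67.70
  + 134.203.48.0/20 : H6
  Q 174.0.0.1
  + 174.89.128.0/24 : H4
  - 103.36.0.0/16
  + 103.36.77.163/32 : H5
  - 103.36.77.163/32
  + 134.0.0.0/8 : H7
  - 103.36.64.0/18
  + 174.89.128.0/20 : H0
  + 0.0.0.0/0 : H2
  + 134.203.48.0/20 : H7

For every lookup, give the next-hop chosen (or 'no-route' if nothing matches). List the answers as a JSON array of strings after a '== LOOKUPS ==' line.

Trace:
  add 174.89.128.161/32 -> H6 at depth 32
  add 174.0.0.0/8 -> H6 at depth 8
  add 134.203.56.229/32 -> H1 at depth 32
  del 174.89.128.161/32 (clear depth 32)
  del 174.0.0.0/8 (clear depth 8)
  add 0.0.0.0/0 -> H6 at depth 0
  Q 134.203.56.229: descend 10000110110010110011100011100101 ; hops seen [H6,H1] ; pick H1
  Q 6.203.56.229: descend ε ; hops seen [H6] ; pick H6
  Q 134.203.56.229: descend 10000110110010110011100011100101 ; hops seen [H6,H1] ; pick H1
  del 134.203.56.229/32 (clear depth 32)
  Q 3.170.2.152: descend ε ; hops seen [H6] ; pick H6
  add 134.203.56.229/32 -> H2 at depth 32
  add 174.0.0.0/8 -> H6 at depth 8
  add 103.36.64.0/18 -> H4 at depth 18
  add 103.36.0.0/16 -> H5 at depth 16
  del 134.203.56.229/32 (clear depth 32)
  Q 103.36.64.1: descend 011001110010010001 ; hops seen [H6,H5,H4] ; pick H4
  del 0.0.0.0/0 (clear depth 0)
  Q 103.36.64.104: descend 011001110010010001 ; hops seen [H5,H4] ; pick H4
  Q 103.36.67.70: descend 011001110010010001 ; hops seen [H5,H4] ; pick H4
  add 134.203.48.0/20 -> H6 at depth 20
  Q 174.0.0.1: descend 101011100 ; hops seen [H6] ; pick H6
  add 174.89.128.0/24 -> H4 at depth 24
  del 103.36.0.0/16 (clear depth 16)
  add 103.36.77.163/32 -> H5 at depth 32
  del 103.36.77.163/32 (clear depth 32)
  add 134.0.0.0/8 -> H7 at depth 8
  del 103.36.64.0/18 (clear depth 18)
  add 174.89.128.0/20 -> H0 at depth 20
  add 0.0.0.0/0 -> H2 at depth 0
  add 134.203.48.0/20 -> H7 at depth 20

== LOOKUPS ==
["H1","H6","H1","H6","H4","H4","H4","H6"]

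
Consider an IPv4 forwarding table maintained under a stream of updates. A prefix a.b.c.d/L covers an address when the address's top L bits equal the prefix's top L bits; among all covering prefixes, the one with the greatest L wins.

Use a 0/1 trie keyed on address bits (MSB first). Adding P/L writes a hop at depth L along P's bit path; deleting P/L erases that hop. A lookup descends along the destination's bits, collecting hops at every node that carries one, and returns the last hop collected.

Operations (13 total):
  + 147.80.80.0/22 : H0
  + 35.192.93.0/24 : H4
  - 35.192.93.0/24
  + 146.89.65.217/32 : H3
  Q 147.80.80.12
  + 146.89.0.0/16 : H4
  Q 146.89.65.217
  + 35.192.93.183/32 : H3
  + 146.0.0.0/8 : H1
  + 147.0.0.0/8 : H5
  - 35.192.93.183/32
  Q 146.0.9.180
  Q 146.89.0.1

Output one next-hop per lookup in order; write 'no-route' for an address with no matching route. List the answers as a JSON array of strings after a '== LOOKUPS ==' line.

Trace:
  add 147.80.80.0/22 -> H0 at depth 22
  add 35.192.93.0/24 -> H4 at depth 24
  - 35.192.93.0/24 clear@24
  add 146.89.65.217/32 -> H3 at depth 32
  ? 147.80.80.12  path d0:-→d1:-→d2:-→d3:-→d4:-→d5:-→d6:-→d7:-→d8:-→d9:-→d10:-→d11:-→d12:-→d13:-→d14:-→d15:-→d16:-→d17:-→d18:-→d19:-→d20:-→d21:-→d22:H0  best=H0
  add 146.89.0.0/16 -> H4 at depth 16
  ? 146.89.65.217  path d0:-→d1:-→d2:-→d3:-→d4:-→d5:-→d6:-→d7:-→d8:-→d9:-→d10:-→d11:-→d12:-→d13:-→d14:-→d15:-→d16:H4→d17:-→d18:-→d19:-→d20:-→d21:-→d22:-→d23:-→d24:-→d25:-→d26:-→d27:-→d28:-→d29:-→d30:-→d31:-→d32:H3  best=H3
  add 35.192.93.183/32 -> H3 at depth 32
  add 146.0.0.0/8 -> H1 at depth 8
  add 147.0.0.0/8 -> H5 at depth 8
  - 35.192.93.183/32 clear@32
  ? 146.0.9.180  path d0:-→d1:-→d2:-→d3:-→d4:-→d5:-→d6:-→d7:-→d8:H1→d9:-  best=H1
  ? 146.89.0.1  path d0:-→d1:-→d2:-→d3:-→d4:-→d5:-→d6:-→d7:-→d8:H1→d9:-→d10:-→d11:-→d12:-→d13:-→d14:-→d15:-→d16:H4→d17:-  best=H4

== LOOKUPS ==
["H0","H3","H1","H4"]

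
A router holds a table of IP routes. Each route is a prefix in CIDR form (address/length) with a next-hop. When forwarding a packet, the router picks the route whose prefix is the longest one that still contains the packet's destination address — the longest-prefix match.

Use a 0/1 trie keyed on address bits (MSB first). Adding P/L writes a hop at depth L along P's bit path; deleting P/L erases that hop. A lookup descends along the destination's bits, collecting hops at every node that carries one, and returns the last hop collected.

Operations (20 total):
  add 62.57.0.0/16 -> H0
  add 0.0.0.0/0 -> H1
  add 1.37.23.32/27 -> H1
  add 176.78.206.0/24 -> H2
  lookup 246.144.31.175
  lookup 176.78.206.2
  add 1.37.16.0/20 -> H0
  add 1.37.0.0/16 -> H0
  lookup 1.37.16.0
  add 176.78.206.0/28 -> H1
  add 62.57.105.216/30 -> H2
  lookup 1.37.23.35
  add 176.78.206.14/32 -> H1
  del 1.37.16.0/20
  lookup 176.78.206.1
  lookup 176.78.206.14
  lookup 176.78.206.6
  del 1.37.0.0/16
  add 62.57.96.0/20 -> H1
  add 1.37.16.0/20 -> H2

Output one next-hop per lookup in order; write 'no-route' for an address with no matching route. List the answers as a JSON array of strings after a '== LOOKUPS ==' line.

Trace:
  + 62.57.0.0/16 (H0) depth=16
  + 0.0.0.0/0 (H1) depth=0
  + 1.37.23.32/27 (H1) depth=27
  + 176.78.206.0/24 (H2) depth=24
  ? 246.144.31.175  path d0:H1→d1:-  best=H1
  ? 176.78.206.2  path d0:H1→d1:-→d2:-→d3:-→d4:-→d5:-→d6:-→d7:-→d8:-→d9:-→d10:-→d11:-→d12:-→d13:-→d14:-→d15:-→d16:-→d17:-→d18:-→d19:-→d20:-→d21:-→d22:-→d23:-→d24:H2  best=H2
  + 1.37.16.0/20 (H0) depth=20
  + 1.37.0.0/16 (H0) depth=16
  ? 1.37.16.0  path d0:H1→d1:-→d2:-→d3:-→d4:-→d5:-→d6:-→d7:-→d8:-→d9:-→d10:-→d11:-→d12:-→d13:-→d14:-→d15:-→d16:H0→d17:-→d18:-→d19:-→d20:H0→d21:-  best=H0
  + 176.78.206.0/28 (H1) depth=28
  + 62.57.105.216/30 (H2) depth=30
  ? 1.37.23.35  path d0:H1→d1:-→d2:-→d3:-→d4:-→d5:-→d6:-→d7:-→d8:-→d9:-→d10:-→d11:-→d12:-→d13:-→d14:-→d15:-→d16:H0→d17:-→d18:-→d19:-→d20:H0→d21:-→d22:-→d23:-→d24:-→d25:-→d26:-→d27:H1  best=H1
  + 176.78.206.14/32 (H1) depth=32
  - 1.37.16.0/20 clear@20
  ? 176.78.206.1  path d0:H1→d1:-→d2:-→d3:-→d4:-→d5:-→d6:-→d7:-→d8:-→d9:-→d10:-→d11:-→d12:-→d13:-→d14:-→d15:-→d16:-→d17:-→d18:-→d19:-→d20:-→d21:-→d22:-→d23:-→d24:H2→d25:-→d26:-→d27:-→d28:H1  best=H1
  ? 176.78.206.14  path d0:H1→d1:-→d2:-→d3:-→d4:-→d5:-→d6:-→d7:-→d8:-→d9:-→d10:-→d11:-→d12:-→d13:-→d14:-→d15:-→d16:-→d17:-→d18:-→d19:-→d20:-→d21:-→d22:-→d23:-→d24:H2→d25:-→d26:-→d27:-→d28:H1→d29:-→d30:-→d31:-→d32:H1  best=H1
  ? 176.78.206.6  path d0:H1→d1:-→d2:-→d3:-→d4:-→d5:-→d6:-→d7:-→d8:-→d9:-→d10:-→d11:-→d12:-→d13:-→d14:-→d15:-→d16:-→d17:-→d18:-→d19:-→d20:-→d21:-→d22:-→d23:-→d24:H2→d25:-→d26:-→d27:-→d28:H1  best=H1
  - 1.37.0.0/16 clear@16
  + 62.57.96.0/20 (H1) depth=20
  + 1.37.16.0/20 (H2) depth=20

== LOOKUPS ==
["H1","H2","H0","H1","H1","H1","H1"]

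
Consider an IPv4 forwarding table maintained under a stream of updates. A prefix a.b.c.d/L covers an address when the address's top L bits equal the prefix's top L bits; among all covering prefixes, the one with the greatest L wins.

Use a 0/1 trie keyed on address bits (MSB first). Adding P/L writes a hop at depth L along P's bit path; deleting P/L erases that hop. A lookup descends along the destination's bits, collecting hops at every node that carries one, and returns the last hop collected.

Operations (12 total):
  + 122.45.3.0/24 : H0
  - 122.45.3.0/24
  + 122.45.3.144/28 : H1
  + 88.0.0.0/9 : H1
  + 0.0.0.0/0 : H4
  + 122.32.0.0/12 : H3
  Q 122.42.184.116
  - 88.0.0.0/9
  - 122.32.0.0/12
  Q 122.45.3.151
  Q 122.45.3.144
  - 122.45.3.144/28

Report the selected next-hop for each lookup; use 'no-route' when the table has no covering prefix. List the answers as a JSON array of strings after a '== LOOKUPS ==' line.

Process each operation:
  add 122.45.3.0/24 -> H0 at depth 24
  del 122.45.3.0/24 (clear depth 24)
  add 122.45.3.144/28 -> H1 at depth 28
  add 88.0.0.0/9 -> H1 at depth 9
  add 0.0.0.0/0 -> H4 at depth 0
  add 122.32.0.0/12 -> H3 at depth 12
  lookup 122.42.184.116: bits 0111101000101 walk d0:H4→d1:-→d2:-→d3:-→d4:-→d5:-→d6:-→d7:-→d8:-→d9:-→d10:-→d11:-→d12:H3→d13:- -> H3
  del 88.0.0.0/9 (clear depth 9)
  del 122.32.0.0/12 (clear depth 12)
  lookup 122.45.3.151: bits 0111101000101101000000111001 walk d0:H4→d1:-→d2:-→d3:-→d4:-→d5:-→d6:-→d7:-→d8:-→d9:-→d10:-→d11:-→d12:-→d13:-→d14:-→d15:-→d16:-→d17:-→d18:-→d19:-→d20:-→d21:-→d22:-→d23:-→d24:-→d25:-→d26:-→d27:-→d28:H1 -> H1
  lookup 122.45.3.144: bits 0111101000101101000000111001 walk d0:H4→d1:-→d2:-→d3:-→d4:-→d5:-→d6:-→d7:-→d8:-→d9:-→d10:-→d11:-→d12:-→d13:-→d14:-→d15:-→d16:-→d17:-→d18:-→d19:-→d20:-→d21:-→d22:-→d23:-→d24:-→d25:-→d26:-→d27:-→d28:H1 -> H1
  del 122.45.3.144/28 (clear depth 28)

== LOOKUPS ==
["H3","H1","H1"]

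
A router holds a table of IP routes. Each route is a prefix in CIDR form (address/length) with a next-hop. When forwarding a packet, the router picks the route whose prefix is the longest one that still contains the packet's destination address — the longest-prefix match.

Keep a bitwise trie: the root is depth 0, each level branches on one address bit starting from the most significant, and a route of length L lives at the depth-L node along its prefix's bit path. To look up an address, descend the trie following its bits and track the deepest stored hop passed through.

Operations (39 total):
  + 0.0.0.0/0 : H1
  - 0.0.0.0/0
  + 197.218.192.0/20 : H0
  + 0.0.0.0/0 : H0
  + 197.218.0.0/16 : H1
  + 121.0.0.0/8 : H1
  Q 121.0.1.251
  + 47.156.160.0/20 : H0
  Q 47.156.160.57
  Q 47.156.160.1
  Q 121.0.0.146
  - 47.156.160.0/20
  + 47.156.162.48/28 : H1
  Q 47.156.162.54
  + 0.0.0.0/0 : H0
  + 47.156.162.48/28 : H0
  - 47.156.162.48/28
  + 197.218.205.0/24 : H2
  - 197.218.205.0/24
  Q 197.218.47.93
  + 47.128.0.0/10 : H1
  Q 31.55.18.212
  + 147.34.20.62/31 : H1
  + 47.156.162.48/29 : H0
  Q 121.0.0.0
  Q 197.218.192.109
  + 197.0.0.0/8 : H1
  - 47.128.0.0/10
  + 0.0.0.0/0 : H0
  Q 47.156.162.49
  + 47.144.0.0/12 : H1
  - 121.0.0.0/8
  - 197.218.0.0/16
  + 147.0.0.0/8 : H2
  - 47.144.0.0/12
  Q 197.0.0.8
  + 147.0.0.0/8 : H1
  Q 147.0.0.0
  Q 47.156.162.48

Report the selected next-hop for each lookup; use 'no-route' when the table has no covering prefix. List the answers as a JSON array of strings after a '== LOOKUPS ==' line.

Apply in order:
  add 0.0.0.0/0 -> H1 at depth 0
  - 0.0.0.0/0 clear@0
  add 197.218.192.0/20 -> H0 at depth 20
  add 0.0.0.0/0 -> H0 at depth 0
  add 197.218.0.0/16 -> H1 at depth 16
  add 121.0.0.0/8 -> H1 at depth 8
  lookup 121.0.1.251: bits 01111001 walk d0:H0→d1:-→d2:-→d3:-→d4:-→d5:-→d6:-→d7:-→d8:H1 -> H1
  add 47.156.160.0/20 -> H0 at depth 20
  lookup 47.156.160.57: bits 00101111100111001010 walk d0:H0→d1:-→d2:-→d3:-→d4:-→d5:-→d6:-→d7:-→d8:-→d9:-→d10:-→d11:-→d12:-→d13:-→d14:-→d15:-→d16:-→d17:-→d18:-→d19:-→d20:H0 -> H0
  lookup 47.156.160.1: bits 00101111100111001010 walk d0:H0→d1:-→d2:-→d3:-→d4:-→d5:-→d6:-→d7:-→d8:-→d9:-→d10:-→d11:-→d12:-→d13:-→d14:-→d15:-→d16:-→d17:-→d18:-→d19:-→d20:H0 -> H0
  lookup 121.0.0.146: bits 01111001 walk d0:H0→d1:-→d2:-→d3:-→d4:-→d5:-→d6:-→d7:-→d8:H1 -> H1
  - 47.156.160.0/20 clear@20
  add 47.156.162.48/28 -> H1 at depth 28
  lookup 47.156.162.54: bits 0010111110011100101000100011 walk d0:H0→d1:-→d2:-→d3:-→d4:-→d5:-→d6:-→d7:-→d8:-→d9:-→d10:-→d11:-→d12:-→d13:-→d14:-→d15:-→d16:-→d17:-→d18:-→d19:-→d20:-→d21:-→d22:-→d23:-→d24:-→d25:-→d26:-→d27:-→d28:H1 -> H1
  add 0.0.0.0/0 -> H0 at depth 0
  add 47.156.162.48/28 -> H0 at depth 28
  - 47.156.162.48/28 clear@28
  add 197.218.205.0/24 -> H2 at depth 24
  - 197.218.205.0/24 clear@24
  lookup 197.218.47.93: bits 1100010111011010 walk d0:H0→d1:-→d2:-→d3:-→d4:-→d5:-→d6:-→d7:-→d8:-→d9:-→d10:-→d11:-→d12:-→d13:-→d14:-→d15:-→d16:H1 -> H1
  add 47.128.0.0/10 -> H1 at depth 10
  lookup 31.55.18.212: bits 00 walk d0:H0→d1:-→d2:- -> H0
  add 147.34.20.62/31 -> H1 at depth 31
  add 47.156.162.48/29 -> H0 at depth 29
  lookup 121.0.0.0: bits 01111001 walk d0:H0→d1:-→d2:-→d3:-→d4:-→d5:-→d6:-→d7:-→d8:H1 -> H1
  lookup 197.218.192.109: bits 11000101110110101100 walk d0:H0→d1:-→d2:-→d3:-→d4:-→d5:-→d6:-→d7:-→d8:-→d9:-→d10:-→d11:-→d12:-→d13:-→d14:-→d15:-→d16:H1→d17:-→d18:-→d19:-→d20:H0 -> H0
  add 197.0.0.0/8 -> H1 at depth 8
  - 47.128.0.0/10 clear@10
  add 0.0.0.0/0 -> H0 at depth 0
  lookup 47.156.162.49: bits 00101111100111001010001000110 walk d0:H0→d1:-→d2:-→d3:-→d4:-→d5:-→d6:-→d7:-→d8:-→d9:-→d10:-→d11:-→d12:-→d13:-→d14:-→d15:-→d16:-→d17:-→d18:-→d19:-→d20:-→d21:-→d22:-→d23:-→d24:-→d25:-→d26:-→d27:-→d28:-→d29:H0 -> H0
  add 47.144.0.0/12 -> H1 at depth 12
  - 121.0.0.0/8 clear@8
  - 197.218.0.0/16 clear@16
  add 147.0.0.0/8 -> H2 at depth 8
  - 47.144.0.0/12 clear@12
  lookup 197.0.0.8: bits 11000101 walk d0:H0→d1:-→d2:-→d3:-→d4:-→d5:-→d6:-→d7:-→d8:H1 -> H1
  add 147.0.0.0/8 -> H1 at depth 8
  lookup 147.0.0.0: bits 1001001100 walk d0:H0→d1:-→d2:-→d3:-→d4:-→d5:-→d6:-→d7:-→d8:H1→d9:-→d10:- -> H1
  lookup 47.156.162.48: bits 00101111100111001010001000110 walk d0:H0→d1:-→d2:-→d3:-→d4:-→d5:-→d6:-→d7:-→d8:-→d9:-→d10:-→d11:-→d12:-→d13:-→d14:-→d15:-→d16:-→d17:-→d18:-→d19:-→d20:-→d21:-→d22:-→d23:-→d24:-→d25:-→d26:-→d27:-→d28:-→d29:H0 -> H0

== LOOKUPS ==
["H1","H0","H0","H1","H1","H1","H0","H1","H0","H0","H1","H1","H0"]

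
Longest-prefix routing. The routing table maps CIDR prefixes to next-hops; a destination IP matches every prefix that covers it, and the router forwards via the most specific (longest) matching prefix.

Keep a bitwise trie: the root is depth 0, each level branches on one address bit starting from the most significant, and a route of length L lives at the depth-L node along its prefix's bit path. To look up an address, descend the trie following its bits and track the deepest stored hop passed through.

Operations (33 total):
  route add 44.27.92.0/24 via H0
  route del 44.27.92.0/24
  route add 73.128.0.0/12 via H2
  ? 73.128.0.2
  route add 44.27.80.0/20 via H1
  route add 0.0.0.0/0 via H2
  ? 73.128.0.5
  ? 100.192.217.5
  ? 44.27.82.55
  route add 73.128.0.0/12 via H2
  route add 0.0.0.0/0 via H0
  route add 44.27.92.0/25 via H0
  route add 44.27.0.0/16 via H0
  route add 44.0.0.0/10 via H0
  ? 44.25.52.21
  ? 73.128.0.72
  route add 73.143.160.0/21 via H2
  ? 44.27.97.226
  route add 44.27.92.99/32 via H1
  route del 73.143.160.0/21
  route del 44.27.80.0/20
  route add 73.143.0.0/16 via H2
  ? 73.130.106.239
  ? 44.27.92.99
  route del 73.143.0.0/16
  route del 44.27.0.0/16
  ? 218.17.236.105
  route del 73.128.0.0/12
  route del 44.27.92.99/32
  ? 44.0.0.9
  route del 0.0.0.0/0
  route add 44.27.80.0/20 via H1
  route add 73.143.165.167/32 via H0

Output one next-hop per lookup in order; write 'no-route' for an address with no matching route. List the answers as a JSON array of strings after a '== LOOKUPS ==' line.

Trace:
  add 44.27.92.0/24 -> H0 at depth 24
  del 44.27.92.0/24 (clear depth 24)
  add 73.128.0.0/12 -> H2 at depth 12
  ? 73.128.0.2  path d0:-→d1:-→d2:-→d3:-→d4:-→d5:-→d6:-→d7:-→d8:-→d9:-→d10:-→d11:-→d12:H2  best=H2
  add 44.27.80.0/20 -> H1 at depth 20
  add 0.0.0.0/0 -> H2 at depth 0
  ? 73.128.0.5  path d0:H2→d1:-→d2:-→d3:-→d4:-→d5:-→d6:-→d7:-→d8:-→d9:-→d10:-→d11:-→d12:H2  best=H2
  ? 100.192.217.5  path d0:H2→d1:-→d2:-  best=H2
  ? 44.27.82.55  path d0:H2→d1:-→d2:-→d3:-→d4:-→d5:-→d6:-→d7:-→d8:-→d9:-→d10:-→d11:-→d12:-→d13:-→d14:-→d15:-→d16:-→d17:-→d18:-→d19:-→d20:H1  best=H1
  add 73.128.0.0/12 -> H2 at depth 12
  add 0.0.0.0/0 -> H0 at depth 0
  add 44.27.92.0/25 -> H0 at depth 25
  add 44.27.0.0/16 -> H0 at depth 16
  add 44.0.0.0/10 -> H0 at depth 10
  ? 44.25.52.21  path d0:H0→d1:-→d2:-→d3:-→d4:-→d5:-→d6:-→d7:-→d8:-→d9:-→d10:H0→d11:-→d12:-→d13:-→d14:-  best=H0
  ? 73.128.0.72  path d0:H0→d1:-→d2:-→d3:-→d4:-→d5:-→d6:-→d7:-→d8:-→d9:-→d10:-→d11:-→d12:H2  best=H2
  add 73.143.160.0/21 -> H2 at depth 21
  ? 44.27.97.226  path d0:H0→d1:-→d2:-→d3:-→d4:-→d5:-→d6:-→d7:-→d8:-→d9:-→d10:H0→d11:-→d12:-→d13:-→d14:-→d15:-→d16:H0→d17:-→d18:-  best=H0
  add 44.27.92.99/32 -> H1 at depth 32
  del 73.143.160.0/21 (clear depth 21)
  del 44.27.80.0/20 (clear depth 20)
  add 73.143.0.0/16 -> H2 at depth 16
  ? 73.130.106.239  path d0:H0→d1:-→d2:-→d3:-→d4:-→d5:-→d6:-→d7:-→d8:-→d9:-→d10:-→d11:-→d12:H2  best=H2
  ? 44.27.92.99  path d0:H0→d1:-→d2:-→d3:-→d4:-→d5:-→d6:-→d7:-→d8:-→d9:-→d10:H0→d11:-→d12:-→d13:-→d14:-→d15:-→d16:H0→d17:-→d18:-→d19:-→d20:-→d21:-→d22:-→d23:-→d24:-→d25:H0→d26:-→d27:-→d28:-→d29:-→d30:-→d31:-→d32:H1  best=H1
  del 73.143.0.0/16 (clear depth 16)
  del 44.27.0.0/16 (clear depth 16)
  ? 218.17.236.105  path d0:H0  best=H0
  del 73.128.0.0/12 (clear depth 12)
  del 44.27.92.99/32 (clear depth 32)
  ? 44.0.0.9  path d0:H0→d1:-→d2:-→d3:-→d4:-→d5:-→d6:-→d7:-→d8:-→d9:-→d10:H0→d11:-  best=H0
  del 0.0.0.0/0 (clear depth 0)
  add 44.27.80.0/20 -> H1 at depth 20
  add 73.143.165.167/32 -> H0 at depth 32

== LOOKUPS ==
["H2","H2","H2","H1","H0","H2","H0","H2","H1","H0","H0"]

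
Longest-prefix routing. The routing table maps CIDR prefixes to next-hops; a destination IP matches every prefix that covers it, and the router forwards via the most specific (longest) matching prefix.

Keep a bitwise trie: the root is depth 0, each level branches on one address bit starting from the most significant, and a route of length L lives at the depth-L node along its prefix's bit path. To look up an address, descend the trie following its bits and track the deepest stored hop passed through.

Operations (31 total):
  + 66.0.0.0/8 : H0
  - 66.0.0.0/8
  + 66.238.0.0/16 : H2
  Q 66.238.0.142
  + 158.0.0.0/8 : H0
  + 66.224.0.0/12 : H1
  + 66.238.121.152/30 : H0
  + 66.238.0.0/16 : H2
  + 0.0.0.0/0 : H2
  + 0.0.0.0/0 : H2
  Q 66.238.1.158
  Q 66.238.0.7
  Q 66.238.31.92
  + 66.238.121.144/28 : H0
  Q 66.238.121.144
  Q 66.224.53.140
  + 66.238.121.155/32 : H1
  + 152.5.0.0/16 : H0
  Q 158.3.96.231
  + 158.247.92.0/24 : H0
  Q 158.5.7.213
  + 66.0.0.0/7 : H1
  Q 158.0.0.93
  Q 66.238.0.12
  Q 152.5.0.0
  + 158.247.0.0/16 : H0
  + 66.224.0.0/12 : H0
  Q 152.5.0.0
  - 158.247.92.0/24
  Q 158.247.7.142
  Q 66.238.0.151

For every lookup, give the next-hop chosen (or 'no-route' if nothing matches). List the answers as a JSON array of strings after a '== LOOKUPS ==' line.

Apply in order:
  add 66.0.0.0/8 -> H0 at depth 8
  del 66.0.0.0/8 (clear depth 8)
  add 66.238.0.0/16 -> H2 at depth 16
  lookup 66.238.0.142: bits 0100001011101110 walk d0:-→d1:-→d2:-→d3:-→d4:-→d5:-→d6:-→d7:-→d8:-→d9:-→d10:-→d11:-→d12:-→d13:-→d14:-→d15:-→d16:H2 -> H2
  add 158.0.0.0/8 -> H0 at depth 8
  add 66.224.0.0/12 -> H1 at depth 12
  add 66.238.121.152/30 -> H0 at depth 30
  add 66.238.0.0/16 -> H2 at depth 16
  add 0.0.0.0/0 -> H2 at depth 0
  add 0.0.0.0/0 -> H2 at depth 0
  lookup 66.238.1.158: bits 01000010111011100 walk d0:H2→d1:-→d2:-→d3:-→d4:-→d5:-→d6:-→d7:-→d8:-→d9:-→d10:-→d11:-→d12:H1→d13:-→d14:-→d15:-→d16:H2→d17:- -> H2
  lookup 66.238.0.7: bits 01000010111011100 walk d0:H2→d1:-→d2:-→d3:-→d4:-→d5:-→d6:-→d7:-→d8:-→d9:-→d10:-→d11:-→d12:H1→d13:-→d14:-→d15:-→d16:H2→d17:- -> H2
  lookup 66.238.31.92: bits 01000010111011100 walk d0:H2→d1:-→d2:-→d3:-→d4:-→d5:-→d6:-→d7:-→d8:-→d9:-→d10:-→d11:-→d12:H1→d13:-→d14:-→d15:-→d16:H2→d17:- -> H2
  add 66.238.121.144/28 -> H0 at depth 28
  lookup 66.238.121.144: bits 0100001011101110011110011001 walk d0:H2→d1:-→d2:-→d3:-→d4:-→d5:-→d6:-→d7:-→d8:-→d9:-→d10:-→d11:-→d12:H1→d13:-→d14:-→d15:-→d16:H2→d17:-→d18:-→d19:-→d20:-→d21:-→d22:-→d23:-→d24:-→d25:-→d26:-→d27:-→d28:H0 -> H0
  lookup 66.224.53.140: bits 010000101110 walk d0:H2→d1:-→d2:-→d3:-→d4:-→d5:-→d6:-→d7:-→d8:-→d9:-→d10:-→d11:-→d12:H1 -> H1
  add 66.238.121.155/32 -> H1 at depth 32
  add 152.5.0.0/16 -> H0 at depth 16
  lookup 158.3.96.231: bits 10011110 walk d0:H2→d1:-→d2:-→d3:-→d4:-→d5:-→d6:-→d7:-→d8:H0 -> H0
  add 158.247.92.0/24 -> H0 at depth 24
  lookup 158.5.7.213: bits 10011110 walk d0:H2→d1:-→d2:-→d3:-→d4:-→d5:-→d6:-→d7:-→d8:H0 -> H0
  add 66.0.0.0/7 -> H1 at depth 7
  lookup 158.0.0.93: bits 10011110 walk d0:H2→d1:-→d2:-→d3:-→d4:-→d5:-→d6:-→d7:-→d8:H0 -> H0
  lookup 66.238.0.12: bits 01000010111011100 walk d0:H2→d1:-→d2:-→d3:-→d4:-→d5:-→d6:-→d7:H1→d8:-→d9:-→d10:-→d11:-→d12:H1→d13:-→d14:-→d15:-→d16:H2→d17:- -> H2
  lookup 152.5.0.0: bits 1001100000000101 walk d0:H2→d1:-→d2:-→d3:-→d4:-→d5:-→d6:-→d7:-→d8:-→d9:-→d10:-→d11:-→d12:-→d13:-→d14:-→d15:-→d16:H0 -> H0
  add 158.247.0.0/16 -> H0 at depth 16
  add 66.224.0.0/12 -> H0 at depth 12
  lookup 152.5.0.0: bits 1001100000000101 walk d0:H2→d1:-→d2:-→d3:-→d4:-→d5:-→d6:-→d7:-→d8:-→d9:-→d10:-→d11:-→d12:-→d13:-→d14:-→d15:-→d16:H0 -> H0
  del 158.247.92.0/24 (clear depth 24)
  lookup 158.247.7.142: bits 10011110111101110 walk d0:H2→d1:-→d2:-→d3:-→d4:-→d5:-→d6:-→d7:-→d8:H0→d9:-→d10:-→d11:-→d12:-→d13:-→d14:-→d15:-→d16:H0→d17:- -> H0
  lookup 66.238.0.151: bits 01000010111011100 walk d0:H2→d1:-→d2:-→d3:-→d4:-→d5:-→d6:-→d7:H1→d8:-→d9:-→d10:-→d11:-→d12:H0→d13:-→d14:-→d15:-→d16:H2→d17:- -> H2

== LOOKUPS ==
["H2","H2","H2","H2","H0","H1","H0","H0","H0","H2","H0","H0","H0","H2"]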